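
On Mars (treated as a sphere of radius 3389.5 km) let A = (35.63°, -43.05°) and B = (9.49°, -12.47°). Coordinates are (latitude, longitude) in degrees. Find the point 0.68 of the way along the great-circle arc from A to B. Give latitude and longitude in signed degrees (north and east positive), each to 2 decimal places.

18.43°, -21.05°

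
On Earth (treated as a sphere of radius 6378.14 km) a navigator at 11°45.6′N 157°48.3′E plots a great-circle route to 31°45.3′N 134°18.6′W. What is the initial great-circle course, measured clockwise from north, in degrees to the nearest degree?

60°

Δλ = 67.885° = 1.1848 rad.
y = sin Δλ · cos φ₂ = (0.9264)(0.8503) = 0.7877
x = cos φ₁ sin φ₂ − sin φ₁ cos φ₂ cos Δλ = (0.9790)(0.5263) − (0.2038)(0.8503)(0.3765) = 0.4500
θ = atan2(y, x) = 60.26°, so the bearing is 60°.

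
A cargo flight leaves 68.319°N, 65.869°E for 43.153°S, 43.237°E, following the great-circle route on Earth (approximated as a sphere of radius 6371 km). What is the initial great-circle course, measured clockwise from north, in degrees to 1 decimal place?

197.7°

Δλ = -22.632° = -0.3950 rad.
y = sin Δλ · cos φ₂ = (-0.3848)(0.7295) = -0.2807
x = cos φ₁ sin φ₂ − sin φ₁ cos φ₂ cos Δλ = (0.3694)(-0.6839) − (0.9293)(0.7295)(0.9230) = -0.8784
θ = atan2(y, x) = -162.28°; adding 360° gives 197.7°.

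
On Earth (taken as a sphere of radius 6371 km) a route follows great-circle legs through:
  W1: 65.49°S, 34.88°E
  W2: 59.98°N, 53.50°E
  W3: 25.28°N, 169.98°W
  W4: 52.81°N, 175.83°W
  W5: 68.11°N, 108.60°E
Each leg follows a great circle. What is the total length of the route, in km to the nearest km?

Leg W1→W2: central angle 2.2033 rad, distance 14037.0 km.
Leg W2→W3: central angle 1.5293 rad, distance 9743.1 km.
Leg W3→W4: central angle 0.4866 rad, distance 3100.2 km.
Leg W4→W5: central angle 0.6512 rad, distance 4148.8 km.
Total: 14037.0 + 9743.1 + 3100.2 + 4148.8 ≈ 31029 km.

31029 km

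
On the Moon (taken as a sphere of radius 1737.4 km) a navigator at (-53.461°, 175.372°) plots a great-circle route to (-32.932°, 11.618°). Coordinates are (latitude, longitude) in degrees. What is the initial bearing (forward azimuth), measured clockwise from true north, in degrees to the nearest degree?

With φ₁ = -0.9331, φ₂ = -0.5748, Δλ = -2.8580 rad, the forward-azimuth formula gives
θ = atan2( sin Δλ cos φ₂ , cos φ₁ sin φ₂ − sin φ₁ cos φ₂ cos Δλ ) = atan2(-0.2348, -0.9711) = -166.41°.
Adding 360° brings this into [0°, 360°): 194°.

194°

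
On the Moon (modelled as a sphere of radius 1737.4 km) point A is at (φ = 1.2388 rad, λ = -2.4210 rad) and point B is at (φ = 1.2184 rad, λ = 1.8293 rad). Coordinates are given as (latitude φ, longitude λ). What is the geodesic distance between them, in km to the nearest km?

With latitudes φ₁ = 70.978°, φ₂ = 69.809° and longitude difference Δλ = -116.476°:
Haversine: a = sin²(Δφ/2) + cos φ₁ cos φ₂ sin²(Δλ/2) = 0.0001 + (0.3259)(0.3451)(0.7229) = 0.08143.
Central angle c = 2·arcsin(√a) = 0.57875 rad.
Distance = R·c = 1737.4 × 0.5788 ≈ 1006 km.

1006 km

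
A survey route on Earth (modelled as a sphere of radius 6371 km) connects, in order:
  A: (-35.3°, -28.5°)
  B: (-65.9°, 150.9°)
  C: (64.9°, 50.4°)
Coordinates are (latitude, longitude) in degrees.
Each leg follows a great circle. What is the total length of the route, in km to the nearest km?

Leg A→B: central angle 1.3753 rad, distance 8762.0 km.
Leg B→C: central angle 2.6025 rad, distance 16580.8 km.
Total: 8762.0 + 16580.8 ≈ 25343 km.

25343 km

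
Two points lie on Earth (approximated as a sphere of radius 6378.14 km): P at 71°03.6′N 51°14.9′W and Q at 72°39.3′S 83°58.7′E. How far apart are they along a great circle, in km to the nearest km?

With latitudes φ₁ = 71.060°, φ₂ = -72.655° and longitude difference Δλ = 135.227°:
cos c = sin φ₁ sin φ₂ + cos φ₁ cos φ₂ cos Δλ = (0.9459)(-0.9545) + (0.3246)(0.2981)(-0.7099) = -0.97154,
so c = arccos(-0.97154) = 2.90245 rad.
Distance = R·c = 6378.14 × 2.9024 ≈ 18512 km.

18512 km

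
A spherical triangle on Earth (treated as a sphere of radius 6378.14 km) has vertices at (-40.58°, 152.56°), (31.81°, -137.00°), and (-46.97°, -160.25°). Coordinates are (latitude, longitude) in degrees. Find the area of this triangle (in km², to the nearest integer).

21333173 km²

Side lengths (central angles): a = 1.4228, b = 0.5958, c = 1.6979 rad; semiperimeter s = 1.8582.
By l'Huilier's theorem, tan(E/4) = √[tan(s/2) tan((s−a)/2) tan((s−b)/2) tan((s−c)/2)], giving spherical excess E = 0.5244 rad.
Area = E·R² = 0.5244 × (6378.14)² ≈ 21333173 km².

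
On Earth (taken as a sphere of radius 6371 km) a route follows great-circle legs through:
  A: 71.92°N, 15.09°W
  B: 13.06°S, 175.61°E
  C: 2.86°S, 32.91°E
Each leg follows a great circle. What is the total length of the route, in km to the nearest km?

Leg A→B: central angle 2.1082 rad, distance 13431.1 km.
Leg B→C: central angle 2.4382 rad, distance 15533.8 km.
Total: 13431.1 + 15533.8 ≈ 28965 km.

28965 km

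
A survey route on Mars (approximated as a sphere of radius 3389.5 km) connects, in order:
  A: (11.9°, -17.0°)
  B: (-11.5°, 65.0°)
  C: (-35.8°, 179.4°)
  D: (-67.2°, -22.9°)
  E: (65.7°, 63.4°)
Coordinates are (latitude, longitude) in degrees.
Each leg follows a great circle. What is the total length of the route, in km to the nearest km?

24173 km

Leg A→B: central angle 1.4783 rad, distance 5010.8 km.
Leg B→C: central angle 1.7841 rad, distance 6047.3 km.
Leg C→D: central angle 1.3197 rad, distance 4473.2 km.
Leg D→E: central angle 2.5497 rad, distance 8642.3 km.
Total: 5010.8 + 6047.3 + 4473.2 + 8642.3 ≈ 24173 km.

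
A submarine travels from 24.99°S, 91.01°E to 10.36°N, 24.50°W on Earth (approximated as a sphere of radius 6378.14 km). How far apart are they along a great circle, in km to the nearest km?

13067 km

In radians: φ₁ = -0.4362, φ₂ = 0.1808, Δλ = -115.510° = -2.0160 rad.
cos c = sin φ₁ sin φ₂ + cos φ₁ cos φ₂ cos Δλ = (-0.4225)(0.1798) + (0.9064)(0.9837)(-0.4307) = -0.45996,
so c = arccos(-0.45996) = 2.04874 rad.
Distance = R·c = 6378.14 × 2.0487 ≈ 13067 km.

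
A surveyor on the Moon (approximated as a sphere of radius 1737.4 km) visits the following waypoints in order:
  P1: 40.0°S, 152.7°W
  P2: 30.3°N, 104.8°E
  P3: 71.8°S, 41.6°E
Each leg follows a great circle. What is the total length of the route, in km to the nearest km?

Leg P1→P2: central angle 2.0572 rad, distance 3574.2 km.
Leg P2→P3: central angle 1.9366 rad, distance 3364.6 km.
Total: 3574.2 + 3364.6 ≈ 6939 km.

6939 km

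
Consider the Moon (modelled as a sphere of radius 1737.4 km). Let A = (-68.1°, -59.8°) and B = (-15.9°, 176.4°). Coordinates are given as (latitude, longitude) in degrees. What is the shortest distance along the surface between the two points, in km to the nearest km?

Let φ₁ = -1.1886 rad, φ₂ = -0.2775 rad, and Δλ = -2.1607 rad.
Haversine: a = sin²(Δφ/2) + cos φ₁ cos φ₂ sin²(Δλ/2) = 0.1935 + (0.3730)(0.9617)(0.7781) = 0.47268.
Central angle c = 2·arcsin(√a) = 1.51613 rad.
Distance = R·c = 1737.4 × 1.5161 ≈ 2634 km.

2634 km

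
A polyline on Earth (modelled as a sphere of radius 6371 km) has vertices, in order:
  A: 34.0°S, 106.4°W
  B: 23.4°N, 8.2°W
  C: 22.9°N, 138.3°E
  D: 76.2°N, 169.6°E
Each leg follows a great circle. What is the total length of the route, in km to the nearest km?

32053 km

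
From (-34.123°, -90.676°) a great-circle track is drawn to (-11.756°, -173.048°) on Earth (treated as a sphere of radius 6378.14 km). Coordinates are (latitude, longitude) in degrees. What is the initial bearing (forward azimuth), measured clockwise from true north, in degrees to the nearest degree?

264°

With φ₁ = -0.5956, φ₂ = -0.2052, Δλ = -1.4377 rad, the forward-azimuth formula gives
θ = atan2( sin Δλ cos φ₂ , cos φ₁ sin φ₂ − sin φ₁ cos φ₂ cos Δλ ) = atan2(-0.9704, -0.0958) = -95.64°.
Adding 360° brings this into [0°, 360°): 264°.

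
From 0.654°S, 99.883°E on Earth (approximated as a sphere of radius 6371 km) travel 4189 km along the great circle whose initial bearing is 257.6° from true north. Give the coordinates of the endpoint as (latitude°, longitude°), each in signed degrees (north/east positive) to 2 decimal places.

Angular distance δ = d/R = 4189/6371 = 0.65751 rad; initial bearing θ = 4.4960 rad.
sin φ₂ = sin φ₁ cos δ + cos φ₁ sin δ cos θ = (-0.0114)(0.7915) + (0.9999)(0.6111)(-0.2147) = -0.1403, so φ₂ = -8.06°.
Δλ = atan2(sin θ sin δ cos φ₁, cos δ − sin φ₁ sin φ₂) = atan2(-0.5969, 0.7899) = -37.074°.
λ₂ = 99.883° − 37.074° = 62.81°.

-8.06°, 62.81°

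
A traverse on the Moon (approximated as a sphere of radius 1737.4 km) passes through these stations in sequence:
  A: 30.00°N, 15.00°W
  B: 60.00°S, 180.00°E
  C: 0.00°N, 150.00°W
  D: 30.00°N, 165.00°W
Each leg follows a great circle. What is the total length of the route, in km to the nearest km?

7457 km

Leg A→B: central angle 2.5892 rad, distance 4498.5 km.
Leg B→C: central angle 1.1230 rad, distance 1951.0 km.
Leg C→D: central angle 0.5799 rad, distance 1007.5 km.
Total: 4498.5 + 1951.0 + 1007.5 ≈ 7457 km.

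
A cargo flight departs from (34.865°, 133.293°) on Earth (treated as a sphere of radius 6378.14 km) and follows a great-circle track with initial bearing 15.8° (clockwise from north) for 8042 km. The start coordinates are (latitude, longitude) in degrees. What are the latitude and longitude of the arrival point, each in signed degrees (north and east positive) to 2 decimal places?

67.85°, -90.17°

Angular distance δ = d/R = 8042/6378.14 = 1.26087 rad; initial bearing θ = 0.2758 rad.
sin φ₂ = sin φ₁ cos δ + cos φ₁ sin δ cos θ = (0.5716)(0.3050) + (0.8205)(0.9524)(0.9622) = 0.9262, so φ₂ = 67.85°.
Δλ = atan2(sin θ sin δ cos φ₁, cos δ − sin φ₁ sin φ₂) = atan2(0.2128, -0.2245) = 136.536°.
λ₂ = 133.293° + 136.536° = 269.83° → -90.17° after wrapping to (−180°, 180°].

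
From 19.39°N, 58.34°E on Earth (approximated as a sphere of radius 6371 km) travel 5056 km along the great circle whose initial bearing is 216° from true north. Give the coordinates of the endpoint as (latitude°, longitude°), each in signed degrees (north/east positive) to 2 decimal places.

-18.13°, 32.18°

Angular distance δ = d/R = 5056/6371 = 0.79360 rad; initial bearing θ = 3.7699 rad.
sin φ₂ = sin φ₁ cos δ + cos φ₁ sin δ cos θ = (0.3320)(0.7013) + (0.9433)(0.7129)(-0.8090) = -0.3112, so φ₂ = -18.13°.
Δλ = atan2(sin θ sin δ cos φ₁, cos δ − sin φ₁ sin φ₂) = atan2(-0.3953, 0.8046) = -26.162°.
λ₂ = 58.340° − 26.162° = 32.18°.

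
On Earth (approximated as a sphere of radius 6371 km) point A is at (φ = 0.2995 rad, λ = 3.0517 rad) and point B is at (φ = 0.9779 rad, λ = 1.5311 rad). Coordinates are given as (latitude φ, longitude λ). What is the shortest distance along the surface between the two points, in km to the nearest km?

With latitudes φ₁ = 17.160°, φ₂ = 56.030° and longitude difference Δλ = -87.124°:
cos c = sin φ₁ sin φ₂ + cos φ₁ cos φ₂ cos Δλ = (0.2950)(0.8293) + (0.9555)(0.5588)(0.0502) = 0.27147,
so c = arccos(0.27147) = 1.29587 rad.
Distance = R·c = 6371 × 1.2959 ≈ 8256 km.

8256 km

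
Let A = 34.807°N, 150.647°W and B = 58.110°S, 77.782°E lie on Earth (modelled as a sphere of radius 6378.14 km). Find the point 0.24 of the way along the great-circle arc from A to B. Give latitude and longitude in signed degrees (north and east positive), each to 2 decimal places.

6.76°, -171.02°

Central angle δ = 2.4535 rad. Interpolating on the sphere with fraction f = 0.24:
P = [sin((1−f)δ)·A + sin(fδ)·B] / sin δ = 1.5072·A + 0.8746·B in Cartesian coordinates,
giving P = (-0.9809, -0.1550, 0.1177), i.e. latitude 6.76°, longitude -171.02°.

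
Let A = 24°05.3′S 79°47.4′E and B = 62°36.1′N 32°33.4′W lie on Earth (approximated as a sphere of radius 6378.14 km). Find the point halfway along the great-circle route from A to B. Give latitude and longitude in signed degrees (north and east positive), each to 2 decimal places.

Central angle δ = 2.1201 rad. Interpolating on the sphere with fraction f = 0.5:
P = [sin((1−f)δ)·A + sin(fδ)·B] / sin δ = 1.0228·A + 1.0228·B in Cartesian coordinates,
giving P = (0.5622, 0.6657, 0.4906), i.e. latitude 29.38°, longitude 49.82°.

29.38°, 49.82°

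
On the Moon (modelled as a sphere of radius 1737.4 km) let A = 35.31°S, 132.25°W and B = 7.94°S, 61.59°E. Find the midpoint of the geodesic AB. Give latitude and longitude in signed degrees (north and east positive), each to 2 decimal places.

-68.78°, 106.17°

Central angle δ = 2.3531 rad. Interpolating on the sphere with fraction f = 0.5:
P = [sin((1−f)δ)·A + sin(fδ)·B] / sin δ = 1.3017·A + 1.3017·B in Cartesian coordinates,
giving P = (-0.1008, 0.3477, -0.9322), i.e. latitude -68.78°, longitude 106.17°.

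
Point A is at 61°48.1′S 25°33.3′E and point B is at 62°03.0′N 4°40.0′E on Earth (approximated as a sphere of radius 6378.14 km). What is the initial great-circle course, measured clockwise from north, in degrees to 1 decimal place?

348.2°

Δλ = -20.888° = -0.3646 rad.
y = sin Δλ · cos φ₂ = (-0.3565)(0.4687) = -0.1671
x = cos φ₁ sin φ₂ − sin φ₁ cos φ₂ cos Δλ = (0.4725)(0.8834) − (-0.8813)(0.4687)(0.9343) = 0.8033
θ = atan2(y, x) = -11.75°; adding 360° gives 348.2°.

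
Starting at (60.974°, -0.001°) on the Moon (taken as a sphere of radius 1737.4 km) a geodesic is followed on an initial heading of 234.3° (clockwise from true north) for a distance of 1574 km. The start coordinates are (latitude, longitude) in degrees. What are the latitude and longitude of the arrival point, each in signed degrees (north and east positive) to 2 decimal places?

Angular distance δ = d/R = 1574/1737.4 = 0.90595 rad; initial bearing θ = 4.0893 rad.
sin φ₂ = sin φ₁ cos δ + cos φ₁ sin δ cos θ = (0.8744)(0.6169) + (0.4852)(0.7870)(-0.5835) = 0.3166, so φ₂ = 18.46°.
Δλ = atan2(sin θ sin δ cos φ₁, cos δ − sin φ₁ sin φ₂) = atan2(-0.3101, 0.3401) = -42.360°.
λ₂ = -0.001° − 42.360° = -42.36°.

18.46°, -42.36°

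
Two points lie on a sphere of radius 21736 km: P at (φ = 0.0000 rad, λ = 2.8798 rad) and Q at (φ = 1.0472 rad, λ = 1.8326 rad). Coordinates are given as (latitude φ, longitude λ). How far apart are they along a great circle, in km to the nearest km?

28651 km

With latitudes φ₁ = 0.000°, φ₂ = 60.000° and longitude difference Δλ = -60.000°:
Haversine: a = sin²(Δφ/2) + cos φ₁ cos φ₂ sin²(Δλ/2) = 0.2500 + (1.0000)(0.5000)(0.2500) = 0.37500.
Central angle c = 2·arcsin(√a) = 1.31812 rad.
Distance = R·c = 21736 × 1.3181 ≈ 28651 km.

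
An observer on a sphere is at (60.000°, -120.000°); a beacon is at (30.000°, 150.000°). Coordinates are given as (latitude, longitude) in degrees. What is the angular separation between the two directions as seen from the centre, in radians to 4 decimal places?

1.1230 rad

In radians: φ₁ = 1.0472, φ₂ = 0.5236, Δλ = -90.000° = -1.5708 rad.
cos c = sin φ₁ sin φ₂ + cos φ₁ cos φ₂ cos Δλ = (0.8660)(0.5000) + (0.5000)(0.8660)(0.0000) = 0.43301,
so c = arccos(0.43301) = 1.12296 rad.
So the angular separation is 1.1230 rad.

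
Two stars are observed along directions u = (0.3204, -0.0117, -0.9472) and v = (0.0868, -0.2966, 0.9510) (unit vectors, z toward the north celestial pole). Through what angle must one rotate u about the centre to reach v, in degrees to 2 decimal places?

150.41°

u·v = -0.8695; |u| = 1.0000, |v| = 1.0000.
cos θ = (u·v)/(|u||v|) = -0.8696, so θ = 150.41°.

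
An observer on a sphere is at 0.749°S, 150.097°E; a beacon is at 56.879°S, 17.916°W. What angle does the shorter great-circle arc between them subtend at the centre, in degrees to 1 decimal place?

In radians: φ₁ = -0.0131, φ₂ = -0.9927, Δλ = -168.013° = -2.9324 rad.
cos c = sin φ₁ sin φ₂ + cos φ₁ cos φ₂ cos Δλ = (-0.0131)(-0.8375) + (0.9999)(0.5464)(-0.9782) = -0.52350,
so c = arccos(-0.52350) = 2.12175 rad.
So the angular separation is 121.6°.

121.6°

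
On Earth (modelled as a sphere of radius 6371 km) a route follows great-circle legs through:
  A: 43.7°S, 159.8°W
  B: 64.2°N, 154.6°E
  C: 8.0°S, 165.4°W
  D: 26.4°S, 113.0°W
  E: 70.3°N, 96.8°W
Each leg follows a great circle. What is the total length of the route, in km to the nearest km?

Leg A→B: central angle 1.9843 rad, distance 12642.3 km.
Leg B→C: central angle 1.3645 rad, distance 8693.1 km.
Leg C→D: central angle 0.9234 rad, distance 5883.3 km.
Leg D→E: central angle 1.6998 rad, distance 10829.5 km.
Total: 12642.3 + 8693.1 + 5883.3 + 10829.5 ≈ 38048 km.

38048 km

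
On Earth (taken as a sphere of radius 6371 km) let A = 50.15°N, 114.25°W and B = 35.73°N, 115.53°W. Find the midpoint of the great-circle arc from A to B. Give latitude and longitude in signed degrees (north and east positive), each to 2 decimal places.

42.94°, -114.97°

The central angle between A and B is δ = 0.2522 rad.
With f = 0.5, the slerp weights are sin((1−f)δ)/sin δ = 0.5040 and sin(fδ)/sin δ = 0.5040.
Weighted sum of the unit vectors: (0.5040)·(-0.2632,-0.5842,0.7677) + (0.5040)·(-0.3499,-0.7325,0.5840) = (-0.3090, -0.6636, 0.6813).
Converting back: φ = atan2(z, √(x²+y²)) = 42.94°, λ = atan2(y, x) = -114.97°.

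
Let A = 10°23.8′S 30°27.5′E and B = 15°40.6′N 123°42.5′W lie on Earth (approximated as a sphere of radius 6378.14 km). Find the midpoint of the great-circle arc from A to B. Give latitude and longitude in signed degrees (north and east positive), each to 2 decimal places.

Central angle δ = 2.6931 rad. Interpolating on the sphere with fraction f = 0.5:
P = [sin((1−f)δ)·A + sin(fδ)·B] / sin δ = 2.2487·A + 2.2487·B in Cartesian coordinates,
giving P = (0.7050, -0.6799, 0.2018), i.e. latitude 11.64°, longitude -43.96°.

11.64°, -43.96°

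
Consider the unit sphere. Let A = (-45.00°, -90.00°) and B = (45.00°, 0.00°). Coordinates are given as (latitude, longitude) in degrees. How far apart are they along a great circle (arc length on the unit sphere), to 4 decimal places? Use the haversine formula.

With latitudes φ₁ = -45.000°, φ₂ = 45.000° and longitude difference Δλ = 90.000°:
Haversine: a = sin²(Δφ/2) + cos φ₁ cos φ₂ sin²(Δλ/2) = 0.5000 + (0.7071)(0.7071)(0.5000) = 0.75000.
Central angle c = 2·arcsin(√a) = 2.09440 rad.
On the unit sphere the arc length equals the central angle: 2.0944.

2.0944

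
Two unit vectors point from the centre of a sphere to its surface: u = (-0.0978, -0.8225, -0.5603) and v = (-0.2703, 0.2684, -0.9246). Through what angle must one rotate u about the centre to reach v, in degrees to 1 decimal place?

u·v = 0.3237; |u| = 1.0000, |v| = 1.0000.
cos θ = (u·v)/(|u||v|) = 0.3237, so θ = 71.1°.

71.1°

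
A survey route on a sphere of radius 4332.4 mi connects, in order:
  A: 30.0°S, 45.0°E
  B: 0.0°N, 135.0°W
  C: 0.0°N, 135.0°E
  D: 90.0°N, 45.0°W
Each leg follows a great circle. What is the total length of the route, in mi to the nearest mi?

24953 mi

Leg A→B: central angle 2.6180 rad, distance 11342.2 mi.
Leg B→C: central angle 1.5708 rad, distance 6805.3 mi.
Leg C→D: central angle 1.5708 rad, distance 6805.3 mi.
Total: 11342.2 + 6805.3 + 6805.3 ≈ 24953 mi.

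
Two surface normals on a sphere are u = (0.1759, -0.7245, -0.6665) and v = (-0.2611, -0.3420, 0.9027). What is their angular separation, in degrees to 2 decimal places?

u·v = -0.3998; |u| = 1.0000, |v| = 1.0000.
cos θ = (u·v)/(|u||v|) = -0.3998, so θ = 113.56°.

113.56°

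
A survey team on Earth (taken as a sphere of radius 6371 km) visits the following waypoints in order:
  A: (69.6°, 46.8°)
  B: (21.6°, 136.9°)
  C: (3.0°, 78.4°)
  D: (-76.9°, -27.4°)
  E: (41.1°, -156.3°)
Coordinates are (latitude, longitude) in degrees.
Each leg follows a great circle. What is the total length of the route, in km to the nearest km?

40519 km

Leg A→B: central angle 1.2191 rad, distance 7767.0 km.
Leg B→C: central angle 1.0421 rad, distance 6639.2 km.
Leg C→D: central angle 1.6836 rad, distance 10726.5 km.
Leg D→E: central angle 2.4151 rad, distance 15386.7 km.
Total: 7767.0 + 6639.2 + 10726.5 + 15386.7 ≈ 40519 km.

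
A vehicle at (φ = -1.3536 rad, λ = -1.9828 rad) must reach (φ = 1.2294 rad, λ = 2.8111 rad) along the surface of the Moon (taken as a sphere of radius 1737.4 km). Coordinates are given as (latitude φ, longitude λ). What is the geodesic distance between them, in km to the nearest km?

4734 km

Let φ₁ = -1.3536 rad, φ₂ = 1.2294 rad, and Δλ = -1.4893 rad.
cos c = sin φ₁ sin φ₂ + cos φ₁ cos φ₂ cos Δλ = (-0.9765)(0.9423) + (0.2155)(0.3348)(0.0814) = -0.91428,
so c = arccos(-0.91428) = 2.72451 rad.
Distance = R·c = 1737.4 × 2.7245 ≈ 4734 km.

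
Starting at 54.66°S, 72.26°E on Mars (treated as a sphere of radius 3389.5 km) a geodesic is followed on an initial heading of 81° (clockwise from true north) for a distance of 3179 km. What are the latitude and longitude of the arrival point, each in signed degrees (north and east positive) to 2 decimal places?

-24.18°, 133.06°

Angular distance δ = d/R = 3179/3389.5 = 0.93790 rad; initial bearing θ = 1.4137 rad.
sin φ₂ = sin φ₁ cos δ + cos φ₁ sin δ cos θ = (-0.8157)(0.5915) + (0.5784)(0.8063)(0.1564) = -0.4095, so φ₂ = -24.18°.
Δλ = atan2(sin θ sin δ cos φ₁, cos δ − sin φ₁ sin φ₂) = atan2(0.4607, 0.2574) = 60.803°.
λ₂ = 72.260° + 60.803° = 133.06°.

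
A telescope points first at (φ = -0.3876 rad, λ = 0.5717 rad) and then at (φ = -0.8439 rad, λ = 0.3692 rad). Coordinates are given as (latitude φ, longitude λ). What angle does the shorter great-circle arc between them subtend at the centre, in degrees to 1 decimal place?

27.7°

Let φ₁ = -0.3876 rad, φ₂ = -0.8439 rad, and Δλ = -0.2025 rad.
Haversine: a = sin²(Δφ/2) + cos φ₁ cos φ₂ sin²(Δλ/2) = 0.0512 + (0.9258)(0.6646)(0.0102) = 0.05744.
Central angle c = 2·arcsin(√a) = 0.48405 rad.
So the angular separation is 27.7°.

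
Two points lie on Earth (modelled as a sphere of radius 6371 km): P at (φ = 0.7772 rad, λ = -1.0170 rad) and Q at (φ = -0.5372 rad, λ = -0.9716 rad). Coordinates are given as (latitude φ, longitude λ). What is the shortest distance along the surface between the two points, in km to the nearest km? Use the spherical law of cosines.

In radians: φ₁ = 0.7772, φ₂ = -0.5372, Δλ = 2.601° = 0.0454 rad.
cos c = sin φ₁ sin φ₂ + cos φ₁ cos φ₂ cos Δλ = (0.7013)(-0.5117) + (0.7129)(0.8591)(0.9990) = 0.25297,
so c = arccos(0.25297) = 1.31505 rad.
Distance = R·c = 6371 × 1.3151 ≈ 8378 km.

8378 km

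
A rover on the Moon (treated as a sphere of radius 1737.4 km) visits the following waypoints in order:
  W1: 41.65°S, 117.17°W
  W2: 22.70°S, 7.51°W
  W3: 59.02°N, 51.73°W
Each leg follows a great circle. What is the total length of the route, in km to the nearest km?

Leg W1→W2: central angle 1.5462 rad, distance 2686.5 km.
Leg W2→W3: central angle 1.5613 rad, distance 2712.7 km.
Total: 2686.5 + 2712.7 ≈ 5399 km.

5399 km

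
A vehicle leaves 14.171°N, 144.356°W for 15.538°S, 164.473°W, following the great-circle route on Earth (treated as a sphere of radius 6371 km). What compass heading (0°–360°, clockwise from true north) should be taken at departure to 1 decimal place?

214.6°

With φ₁ = 0.2473, φ₂ = -0.2712, Δλ = -0.3511 rad, the forward-azimuth formula gives
θ = atan2( sin Δλ cos φ₂ , cos φ₁ sin φ₂ − sin φ₁ cos φ₂ cos Δλ ) = atan2(-0.3314, -0.4812) = -145.45°.
Adding 360° brings this into [0°, 360°): 214.6°.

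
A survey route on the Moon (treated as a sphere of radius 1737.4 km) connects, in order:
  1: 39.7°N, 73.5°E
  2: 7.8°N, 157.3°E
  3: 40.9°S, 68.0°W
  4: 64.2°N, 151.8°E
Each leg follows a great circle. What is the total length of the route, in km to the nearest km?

Leg 1→2: central angle 1.4010 rad, distance 2434.0 km.
Leg 2→3: central angle 2.2339 rad, distance 3881.3 km.
Leg 3→4: central angle 2.5722 rad, distance 4468.9 km.
Total: 2434.0 + 3881.3 + 4468.9 ≈ 10784 km.

10784 km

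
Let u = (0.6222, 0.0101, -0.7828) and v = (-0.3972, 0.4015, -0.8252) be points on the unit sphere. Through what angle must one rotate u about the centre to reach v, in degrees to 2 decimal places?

u·v = 0.4029; |u| = 1.0000, |v| = 1.0000.
cos θ = (u·v)/(|u||v|) = 0.4029, so θ = 66.24°.

66.24°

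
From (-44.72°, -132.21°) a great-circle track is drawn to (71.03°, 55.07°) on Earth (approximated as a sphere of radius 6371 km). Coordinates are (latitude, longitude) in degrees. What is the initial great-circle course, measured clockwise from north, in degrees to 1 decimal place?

354.7°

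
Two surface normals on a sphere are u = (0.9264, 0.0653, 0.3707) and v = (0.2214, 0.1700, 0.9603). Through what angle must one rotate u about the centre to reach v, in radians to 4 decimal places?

0.9616 rad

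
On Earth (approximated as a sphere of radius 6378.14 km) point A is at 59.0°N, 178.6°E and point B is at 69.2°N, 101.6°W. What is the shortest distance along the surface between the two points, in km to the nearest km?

3731 km

In radians: φ₁ = 1.0297, φ₂ = 1.2078, Δλ = 79.800° = 1.3928 rad.
cos c = sin φ₁ sin φ₂ + cos φ₁ cos φ₂ cos Δλ = (0.8572)(0.9348) + (0.5150)(0.3551)(0.1771) = 0.83369,
so c = arccos(0.83369) = 0.58504 rad.
Distance = R·c = 6378.14 × 0.5850 ≈ 3731 km.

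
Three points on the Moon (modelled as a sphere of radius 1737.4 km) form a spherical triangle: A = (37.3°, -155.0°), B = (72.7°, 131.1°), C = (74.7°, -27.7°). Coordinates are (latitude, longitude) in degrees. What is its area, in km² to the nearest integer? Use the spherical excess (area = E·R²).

805463 km²

Side lengths (central angles): a = 0.5590, b = 1.0958, c = 0.8709 rad; semiperimeter s = 1.2629.
By l'Huilier's theorem, tan(E/4) = √[tan(s/2) tan((s−a)/2) tan((s−b)/2) tan((s−c)/2)], giving spherical excess E = 0.2668 rad.
Area = E·R² = 0.2668 × (1737.4)² ≈ 805463 km².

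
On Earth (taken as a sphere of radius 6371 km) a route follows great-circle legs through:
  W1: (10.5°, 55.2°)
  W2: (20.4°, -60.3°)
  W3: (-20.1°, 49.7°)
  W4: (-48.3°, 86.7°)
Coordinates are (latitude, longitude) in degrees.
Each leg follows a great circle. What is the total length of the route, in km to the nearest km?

29498 km

Leg W1→W2: central angle 1.9105 rad, distance 12172.0 km.
Leg W2→W3: central angle 2.0052 rad, distance 12774.9 km.
Leg W3→W4: central angle 0.7144 rad, distance 4551.2 km.
Total: 12172.0 + 12774.9 + 4551.2 ≈ 29498 km.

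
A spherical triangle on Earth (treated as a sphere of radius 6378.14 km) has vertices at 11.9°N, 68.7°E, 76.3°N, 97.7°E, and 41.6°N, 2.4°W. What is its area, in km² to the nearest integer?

Side lengths (central angles): a = 0.9097, b = 1.1876, c = 1.1560 rad; semiperimeter s = 1.6266.
By l'Huilier's theorem, tan(E/4) = √[tan(s/2) tan((s−a)/2) tan((s−b)/2) tan((s−c)/2)], giving spherical excess E = 0.5783 rad.
Area = E·R² = 0.5783 × (6378.14)² ≈ 23524043 km².

23524043 km²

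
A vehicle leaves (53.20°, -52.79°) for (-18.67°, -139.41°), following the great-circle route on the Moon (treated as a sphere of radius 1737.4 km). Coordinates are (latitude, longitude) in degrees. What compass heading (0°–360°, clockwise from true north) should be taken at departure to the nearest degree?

256°

Δλ = -86.620° = -1.5118 rad.
y = sin Δλ · cos φ₂ = (-0.9983)(0.9474) = -0.9457
x = cos φ₁ sin φ₂ − sin φ₁ cos φ₂ cos Δλ = (0.5990)(-0.3201) − (0.8007)(0.9474)(0.0590) = -0.2365
θ = atan2(y, x) = -104.04°; adding 360° gives 256°.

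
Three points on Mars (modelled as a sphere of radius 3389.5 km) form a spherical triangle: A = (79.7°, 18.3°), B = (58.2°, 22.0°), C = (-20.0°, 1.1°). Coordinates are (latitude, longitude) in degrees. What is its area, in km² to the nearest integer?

1591854 km²

Side lengths (central angles): a = 1.3980, b = 1.7477, c = 0.3758 rad; semiperimeter s = 1.7608.
By l'Huilier's theorem, tan(E/4) = √[tan(s/2) tan((s−a)/2) tan((s−b)/2) tan((s−c)/2)], giving spherical excess E = 0.1386 rad.
Area = E·R² = 0.1386 × (3389.5)² ≈ 1591854 km².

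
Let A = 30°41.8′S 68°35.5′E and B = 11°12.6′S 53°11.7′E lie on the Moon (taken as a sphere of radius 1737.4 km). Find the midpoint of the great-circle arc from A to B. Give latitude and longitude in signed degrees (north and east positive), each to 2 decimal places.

-21.13°, 60.38°

The central angle between A and B is δ = 0.4216 rad.
With f = 0.5, the slerp weights are sin((1−f)δ)/sin δ = 0.5113 and sin(fδ)/sin δ = 0.5113.
Weighted sum of the unit vectors: (0.5113)·(0.3139,0.8006,-0.5105) + (0.5113)·(0.5877,0.7854,-0.1944) = (0.4610, 0.8109, -0.3604).
Converting back: φ = atan2(z, √(x²+y²)) = -21.13°, λ = atan2(y, x) = 60.38°.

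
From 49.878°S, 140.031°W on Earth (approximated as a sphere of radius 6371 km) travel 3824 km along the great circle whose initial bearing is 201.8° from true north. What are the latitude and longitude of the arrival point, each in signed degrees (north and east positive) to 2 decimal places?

-75.69°, 161.91°

Angular distance δ = d/R = 3824/6371 = 0.60022 rad; initial bearing θ = 3.5221 rad.
sin φ₂ = sin φ₁ cos δ + cos φ₁ sin δ cos θ = (-0.7647)(0.8252) + (0.6444)(0.5648)(-0.9285) = -0.9690, so φ₂ = -75.69°.
Δλ = atan2(sin θ sin δ cos φ₁, cos δ − sin φ₁ sin φ₂) = atan2(-0.1352, 0.0843) = -58.061°.
λ₂ = -140.031° − 58.061° = -198.09° → 161.91° after wrapping to (−180°, 180°].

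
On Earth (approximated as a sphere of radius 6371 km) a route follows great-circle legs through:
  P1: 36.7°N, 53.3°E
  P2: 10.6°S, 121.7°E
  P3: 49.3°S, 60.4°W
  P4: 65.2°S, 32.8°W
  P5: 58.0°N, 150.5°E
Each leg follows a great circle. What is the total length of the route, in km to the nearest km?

Leg P1→P2: central angle 1.3896 rad, distance 8853.3 km.
Leg P2→P3: central angle 2.0956 rad, distance 13351.3 km.
Leg P3→P4: central angle 0.3747 rad, distance 2387.3 km.
Leg P4→P5: central angle 3.0130 rad, distance 19196.0 km.
Total: 8853.3 + 13351.3 + 2387.3 + 19196.0 ≈ 43788 km.

43788 km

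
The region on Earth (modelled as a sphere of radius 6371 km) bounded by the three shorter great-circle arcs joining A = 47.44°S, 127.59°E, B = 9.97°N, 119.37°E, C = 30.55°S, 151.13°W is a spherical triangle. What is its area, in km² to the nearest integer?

Side lengths (central angles): a = 1.6515, b = 1.0898, c = 1.0101 rad; semiperimeter s = 1.8757.
By l'Huilier's theorem, tan(E/4) = √[tan(s/2) tan((s−a)/2) tan((s−b)/2) tan((s−c)/2)], giving spherical excess E = 0.6791 rad.
Area = E·R² = 0.6791 × (6371)² ≈ 27562497 km².

27562497 km²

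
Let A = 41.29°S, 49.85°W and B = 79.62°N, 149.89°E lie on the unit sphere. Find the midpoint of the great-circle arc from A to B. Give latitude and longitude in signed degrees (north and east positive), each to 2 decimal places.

28.96°, -55.82°

Central angle δ = 2.4599 rad. Interpolating on the sphere with fraction f = 0.5:
P = [sin((1−f)δ)·A + sin(fδ)·B] / sin δ = 1.4957·A + 1.4957·B in Cartesian coordinates,
giving P = (0.4915, -0.7238, 0.4843), i.e. latitude 28.96°, longitude -55.82°.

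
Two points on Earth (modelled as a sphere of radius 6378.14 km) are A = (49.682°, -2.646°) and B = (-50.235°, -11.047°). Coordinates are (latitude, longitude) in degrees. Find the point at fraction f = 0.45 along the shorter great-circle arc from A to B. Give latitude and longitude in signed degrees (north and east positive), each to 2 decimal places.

4.72°, -6.51°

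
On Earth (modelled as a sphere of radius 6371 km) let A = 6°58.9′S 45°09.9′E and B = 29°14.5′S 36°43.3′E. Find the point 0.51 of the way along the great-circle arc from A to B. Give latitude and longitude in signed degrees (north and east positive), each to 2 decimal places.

The central angle between A and B is δ = 0.4126 rad.
With f = 0.51, the slerp weights are sin((1−f)δ)/sin δ = 0.5008 and sin(fδ)/sin δ = 0.5209.
Weighted sum of the unit vectors: (0.5008)·(0.6998,0.7039,-0.1216) + (0.5209)·(0.6994,0.5217,-0.4885) = (0.7148, 0.6242, -0.3153).
Converting back: φ = atan2(z, √(x²+y²)) = -18.38°, λ = atan2(y, x) = 41.13°.

-18.38°, 41.13°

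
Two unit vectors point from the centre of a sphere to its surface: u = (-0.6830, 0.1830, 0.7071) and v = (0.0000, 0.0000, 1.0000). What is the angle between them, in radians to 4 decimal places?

0.7854 rad

u·v = 0.7071; |u| = 1.0000, |v| = 1.0000.
cos θ = (u·v)/(|u||v|) = 0.7071, so θ = 0.7854 rad.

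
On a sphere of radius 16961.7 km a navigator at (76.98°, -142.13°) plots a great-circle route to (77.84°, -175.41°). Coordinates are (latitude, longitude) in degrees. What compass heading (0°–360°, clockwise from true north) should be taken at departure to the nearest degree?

Δλ = -33.280° = -0.5808 rad.
y = sin Δλ · cos φ₂ = (-0.5487)(0.2106) = -0.1156
x = cos φ₁ sin φ₂ − sin φ₁ cos φ₂ cos Δλ = (0.2253)(0.9776) − (0.9743)(0.2106)(0.8360) = 0.0487
θ = atan2(y, x) = -67.17°; adding 360° gives 293°.

293°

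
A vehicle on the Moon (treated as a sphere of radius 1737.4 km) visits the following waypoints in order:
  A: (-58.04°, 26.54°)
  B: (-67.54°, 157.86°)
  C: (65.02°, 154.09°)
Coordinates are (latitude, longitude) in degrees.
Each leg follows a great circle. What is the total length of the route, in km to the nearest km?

Leg A→B: central angle 0.8625 rad, distance 1498.5 km.
Leg B→C: central angle 2.3141 rad, distance 4020.5 km.
Total: 1498.5 + 4020.5 ≈ 5519 km.

5519 km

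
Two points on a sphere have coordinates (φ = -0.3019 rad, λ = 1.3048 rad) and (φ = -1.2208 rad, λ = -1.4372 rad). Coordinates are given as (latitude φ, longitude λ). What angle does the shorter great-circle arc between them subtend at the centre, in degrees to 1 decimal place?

91.3°

In radians: φ₁ = -0.3019, φ₂ = -1.2208, Δλ = -157.105° = -2.7420 rad.
Haversine: a = sin²(Δφ/2) + cos φ₁ cos φ₂ sin²(Δλ/2) = 0.1967 + (0.9548)(0.3429)(0.9606) = 0.51114.
Central angle c = 2·arcsin(√a) = 1.59308 rad.
So the angular separation is 91.3°.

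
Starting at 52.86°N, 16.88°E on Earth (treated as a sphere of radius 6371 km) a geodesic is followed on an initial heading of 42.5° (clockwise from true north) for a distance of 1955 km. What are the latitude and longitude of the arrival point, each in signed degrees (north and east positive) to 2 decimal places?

63.43°, 44.02°

Angular distance δ = d/R = 1955/6371 = 0.30686 rad; initial bearing θ = 0.7418 rad.
sin φ₂ = sin φ₁ cos δ + cos φ₁ sin δ cos θ = (0.7972)(0.9533) + (0.6038)(0.3021)(0.7373) = 0.8944, so φ₂ = 63.43°.
Δλ = atan2(sin θ sin δ cos φ₁, cos δ − sin φ₁ sin φ₂) = atan2(0.1232, 0.2403) = 27.145°.
λ₂ = 16.880° + 27.145° = 44.02°.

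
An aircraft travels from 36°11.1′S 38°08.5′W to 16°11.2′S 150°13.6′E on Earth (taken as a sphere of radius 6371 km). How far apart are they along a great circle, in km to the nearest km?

With latitudes φ₁ = -36.185°, φ₂ = -16.187° and longitude difference Δλ = -171.632°:
cos c = sin φ₁ sin φ₂ + cos φ₁ cos φ₂ cos Δλ = (-0.5904)(-0.2788) + (0.8071)(0.9604)(-0.9894) = -0.60228,
so c = arccos(-0.60228) = 2.21716 rad.
Distance = R·c = 6371 × 2.2172 ≈ 14125 km.

14125 km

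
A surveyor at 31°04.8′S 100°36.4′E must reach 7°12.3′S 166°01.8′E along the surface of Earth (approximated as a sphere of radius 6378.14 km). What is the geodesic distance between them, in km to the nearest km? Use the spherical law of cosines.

With latitudes φ₁ = -31.080°, φ₂ = -7.205° and longitude difference Δλ = 65.423°:
cos c = sin φ₁ sin φ₂ + cos φ₁ cos φ₂ cos Δλ = (-0.5162)(-0.1254) + (0.8564)(0.9921)(0.4159) = 0.41814,
so c = arccos(0.41814) = 1.13940 rad.
Distance = R·c = 6378.14 × 1.1394 ≈ 7267 km.

7267 km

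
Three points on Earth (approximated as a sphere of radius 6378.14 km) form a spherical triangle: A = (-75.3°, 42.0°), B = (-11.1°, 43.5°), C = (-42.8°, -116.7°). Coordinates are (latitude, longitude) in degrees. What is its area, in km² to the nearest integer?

Side lengths (central angles): a = 2.1491, b = 1.0659, c = 1.1206 rad; semiperimeter s = 2.1678.
By l'Huilier's theorem, tan(E/4) = √[tan(s/2) tan((s−a)/2) tan((s−b)/2) tan((s−c)/2)], giving spherical excess E = 0.3157 rad.
Area = E·R² = 0.3157 × (6378.14)² ≈ 12844822 km².

12844822 km²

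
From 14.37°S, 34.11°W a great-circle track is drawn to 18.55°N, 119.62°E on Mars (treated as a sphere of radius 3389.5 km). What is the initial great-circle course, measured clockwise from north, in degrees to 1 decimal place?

With φ₁ = -0.2508, φ₂ = 0.3238, Δλ = 2.6831 rad, the forward-azimuth formula gives
θ = atan2( sin Δλ cos φ₂ , cos φ₁ sin φ₂ − sin φ₁ cos φ₂ cos Δλ ) = atan2(0.4196, 0.0972) = 76.96°.
So the initial bearing is 77.0°.

77.0°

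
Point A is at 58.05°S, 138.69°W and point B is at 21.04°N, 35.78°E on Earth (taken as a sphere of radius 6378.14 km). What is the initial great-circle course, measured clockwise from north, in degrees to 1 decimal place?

171.5°

Δλ = 174.470° = 3.0451 rad.
y = sin Δλ · cos φ₂ = (0.0964)(0.9333) = 0.0899
x = cos φ₁ sin φ₂ − sin φ₁ cos φ₂ cos Δλ = (0.5292)(0.3590) − (-0.8485)(0.9333)(-0.9953) = -0.5983
θ = atan2(y, x) = 171.45°, so the bearing is 171.5°.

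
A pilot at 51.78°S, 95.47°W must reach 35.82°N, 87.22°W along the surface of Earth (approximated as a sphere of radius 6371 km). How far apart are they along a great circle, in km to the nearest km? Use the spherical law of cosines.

9774 km

In radians: φ₁ = -0.9037, φ₂ = 0.6252, Δλ = 8.250° = 0.1440 rad.
cos c = sin φ₁ sin φ₂ + cos φ₁ cos φ₂ cos Δλ = (-0.7856)(0.5852) + (0.6187)(0.8109)(0.9897) = 0.03668,
so c = arccos(0.03668) = 1.53410 rad.
Distance = R·c = 6371 × 1.5341 ≈ 9774 km.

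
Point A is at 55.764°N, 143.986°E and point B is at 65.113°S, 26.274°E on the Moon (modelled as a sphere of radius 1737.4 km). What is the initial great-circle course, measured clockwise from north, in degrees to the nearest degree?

227°

Δλ = -117.712° = -2.0545 rad.
y = sin Δλ · cos φ₂ = (-0.8853)(0.4208) = -0.3726
x = cos φ₁ sin φ₂ − sin φ₁ cos φ₂ cos Δλ = (0.5626)(-0.9071) − (0.8267)(0.4208)(-0.4650) = -0.3486
θ = atan2(y, x) = -133.09°; adding 360° gives 227°.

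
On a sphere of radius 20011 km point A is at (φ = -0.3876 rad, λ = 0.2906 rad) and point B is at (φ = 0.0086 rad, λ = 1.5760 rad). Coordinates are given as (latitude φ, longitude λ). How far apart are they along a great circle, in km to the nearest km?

Let φ₁ = -0.3876 rad, φ₂ = 0.0086 rad, and Δλ = 1.2854 rad.
cos c = sin φ₁ sin φ₂ + cos φ₁ cos φ₂ cos Δλ = (-0.3780)(0.0086) + (0.9258)(1.0000)(0.2815) = 0.25739,
so c = arccos(0.25739) = 1.31047 rad.
Distance = R·c = 20011 × 1.3105 ≈ 26224 km.

26224 km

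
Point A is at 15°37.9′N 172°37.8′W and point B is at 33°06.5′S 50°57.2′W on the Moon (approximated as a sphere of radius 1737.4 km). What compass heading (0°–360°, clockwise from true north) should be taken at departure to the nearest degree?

Δλ = 121.677° = 2.1237 rad.
y = sin Δλ · cos φ₂ = (0.8510)(0.8376) = 0.7129
x = cos φ₁ sin φ₂ − sin φ₁ cos φ₂ cos Δλ = (0.9630)(-0.5462) − (0.2695)(0.8376)(-0.5251) = -0.4075
θ = atan2(y, x) = 119.75°, so the bearing is 120°.

120°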